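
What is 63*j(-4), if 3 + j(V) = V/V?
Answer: -126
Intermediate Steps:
j(V) = -2 (j(V) = -3 + V/V = -3 + 1 = -2)
63*j(-4) = 63*(-2) = -126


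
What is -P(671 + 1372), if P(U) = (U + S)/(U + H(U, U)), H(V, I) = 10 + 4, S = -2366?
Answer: 19/121 ≈ 0.15702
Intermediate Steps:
H(V, I) = 14
P(U) = (-2366 + U)/(14 + U) (P(U) = (U - 2366)/(U + 14) = (-2366 + U)/(14 + U))
-P(671 + 1372) = -(-2366 + (671 + 1372))/(14 + (671 + 1372)) = -(-2366 + 2043)/(14 + 2043) = -(-323)/2057 = -1*(-19/121) = 19/121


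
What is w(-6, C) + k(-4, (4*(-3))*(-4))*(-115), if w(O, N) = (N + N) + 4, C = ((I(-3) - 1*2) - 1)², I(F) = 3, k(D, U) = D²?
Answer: -1836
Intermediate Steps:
C = 0 (C = ((3 - 1*2) - 1)² = ((3 - 2) - 1)² = (1 - 1)² = 0² = 0)
w(O, N) = 4 + 2*N (w(O, N) = 2*N + 4 = 4 + 2*N)
w(-6, C) + k(-4, (4*(-3))*(-4))*(-115) = (4 + 2*0) + (-4)²*(-115) = (4 + 0) + 16*(-115) = 4 - 1840 = -1836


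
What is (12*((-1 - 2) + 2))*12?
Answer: -144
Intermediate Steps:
(12*((-1 - 2) + 2))*12 = (12*(-3 + 2))*12 = (12*(-1))*12 = -12*12 = -144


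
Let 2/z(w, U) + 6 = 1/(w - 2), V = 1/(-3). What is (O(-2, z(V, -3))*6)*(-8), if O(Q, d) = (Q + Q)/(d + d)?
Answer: -2160/7 ≈ -308.57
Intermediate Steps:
V = -1/3 ≈ -0.33333
z(w, U) = 2/(-6 + 1/(-2 + w)) (z(w, U) = 2/(-6 + 1/(w - 2)) = 2/(-6 + 1/(-2 + w)))
O(Q, d) = Q/d (O(Q, d) = (2*Q)/((2*d)) = (2*Q)*(1/(2*d)) = Q/d)
(O(-2, z(V, -3))*6)*(-8) = (-2*(-13 + 6*(-1/3))/(2*(2 - 1*(-1/3)))*6)*(-8) = (-2*(-13 - 2)/(2*(2 + 1/3))*6)*(-8) = (-2/(2*(7/3)/(-15))*6)*(-8) = (-2/(2*(-1/15)*(7/3))*6)*(-8) = (-2/(-14/45)*6)*(-8) = (-2*(-45/14)*6)*(-8) = ((45/7)*6)*(-8) = (270/7)*(-8) = -2160/7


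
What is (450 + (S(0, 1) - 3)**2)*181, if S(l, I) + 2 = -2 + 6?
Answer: 81631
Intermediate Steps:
S(l, I) = 2 (S(l, I) = -2 + (-2 + 6) = -2 + 4 = 2)
(450 + (S(0, 1) - 3)**2)*181 = (450 + (2 - 3)**2)*181 = (450 + (-1)**2)*181 = (450 + 1)*181 = 451*181 = 81631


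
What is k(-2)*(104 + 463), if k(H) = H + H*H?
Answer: 1134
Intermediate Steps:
k(H) = H + H²
k(-2)*(104 + 463) = (-2*(1 - 2))*(104 + 463) = -2*(-1)*567 = 2*567 = 1134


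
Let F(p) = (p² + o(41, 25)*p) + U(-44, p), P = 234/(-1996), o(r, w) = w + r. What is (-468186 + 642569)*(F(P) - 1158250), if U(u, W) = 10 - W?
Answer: -201171585509004363/996004 ≈ -2.0198e+11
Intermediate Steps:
o(r, w) = r + w
P = -117/998 (P = 234*(-1/1996) = -117/998 ≈ -0.11723)
F(p) = 10 + p² + 65*p (F(p) = (p² + (41 + 25)*p) + (10 - p) = (p² + 66*p) + (10 - p) = 10 + p² + 65*p)
(-468186 + 642569)*(F(P) - 1158250) = (-468186 + 642569)*((10 + (-117/998)² + 65*(-117/998)) - 1158250) = 174383*((10 + 13689/996004 - 7605/998) - 1158250) = 174383*(2383939/996004 - 1158250) = 174383*(-1153619249061/996004) = -201171585509004363/996004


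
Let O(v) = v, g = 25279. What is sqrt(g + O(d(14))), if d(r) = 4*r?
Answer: 3*sqrt(2815) ≈ 159.17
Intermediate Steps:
sqrt(g + O(d(14))) = sqrt(25279 + 4*14) = sqrt(25279 + 56) = sqrt(25335) = 3*sqrt(2815)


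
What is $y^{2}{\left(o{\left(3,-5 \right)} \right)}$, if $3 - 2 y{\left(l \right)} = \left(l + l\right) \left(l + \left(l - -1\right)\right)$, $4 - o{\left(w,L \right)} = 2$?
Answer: $\frac{289}{4} \approx 72.25$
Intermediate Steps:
$o{\left(w,L \right)} = 2$ ($o{\left(w,L \right)} = 4 - 2 = 2$)
$y{\left(l \right)} = \frac{3}{2} - l \left(1 + 2 l\right)$ ($y{\left(l \right)} = \frac{3}{2} - \frac{\left(l + l\right) \left(l + \left(l - -1\right)\right)}{2} = \frac{3}{2} - \frac{2 l \left(l + \left(l + 1\right)\right)}{2} = \frac{3}{2} - \frac{2 l \left(l + \left(1 + l\right)\right)}{2} = \frac{3}{2} - \frac{2 l \left(1 + 2 l\right)}{2} = \frac{3}{2} - l \left(1 + 2 l\right)$)
$y^{2}{\left(o{\left(3,-5 \right)} \right)} = \left(\frac{3}{2} - 2 - 2 \cdot 2^{2}\right)^{2} = \left(\frac{3}{2} - 2 - 8\right)^{2} = \left(- \frac{17}{2}\right)^{2} = \frac{289}{4}$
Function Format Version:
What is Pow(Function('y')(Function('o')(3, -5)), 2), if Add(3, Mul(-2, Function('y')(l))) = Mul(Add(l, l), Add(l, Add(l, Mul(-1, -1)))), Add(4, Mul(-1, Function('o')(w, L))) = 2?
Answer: Rational(289, 4) ≈ 72.250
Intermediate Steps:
Function('o')(w, L) = 2 (Function('o')(w, L) = Add(4, Mul(-1, 2)) = Add(4, -2) = 2)
Function('y')(l) = Add(Rational(3, 2), Mul(-1, l, Add(1, Mul(2, l)))) (Function('y')(l) = Add(Rational(3, 2), Mul(Rational(-1, 2), Mul(Add(l, l), Add(l, Add(l, Mul(-1, -1)))))) = Add(Rational(3, 2), Mul(Rational(-1, 2), Mul(Mul(2, l), Add(l, Add(l, 1))))) = Add(Rational(3, 2), Mul(Rational(-1, 2), Mul(Mul(2, l), Add(l, Add(1, l))))) = Add(Rational(3, 2), Mul(Rational(-1, 2), Mul(Mul(2, l), Add(1, Mul(2, l))))) = Add(Rational(3, 2), Mul(Rational(-1, 2), Mul(2, l, Add(1, Mul(2, l))))) = Add(Rational(3, 2), Mul(-1, l, Add(1, Mul(2, l)))))
Pow(Function('y')(Function('o')(3, -5)), 2) = Pow(Add(Rational(3, 2), Mul(-1, 2), Mul(-2, Pow(2, 2))), 2) = Pow(Add(Rational(3, 2), -2, Mul(-2, 4)), 2) = Pow(Add(Rational(3, 2), -2, -8), 2) = Pow(Rational(-17, 2), 2) = Rational(289, 4)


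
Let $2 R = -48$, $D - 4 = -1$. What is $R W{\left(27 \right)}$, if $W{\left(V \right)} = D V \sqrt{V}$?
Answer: $- 5832 \sqrt{3} \approx -10101.0$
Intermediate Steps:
$D = 3$ ($D = 4 - 1 = 3$)
$R = -24$ ($R = \frac{1}{2} \left(-48\right) = -24$)
$W{\left(V \right)} = 3 V^{\frac{3}{2}}$ ($W{\left(V \right)} = 3 V \sqrt{V} = 3 V^{\frac{3}{2}}$)
$R W{\left(27 \right)} = - 24 \cdot 3 \cdot 27^{\frac{3}{2}} = - 24 \cdot 3 \cdot 81 \sqrt{3} = - 24 \cdot 243 \sqrt{3} = - 5832 \sqrt{3}$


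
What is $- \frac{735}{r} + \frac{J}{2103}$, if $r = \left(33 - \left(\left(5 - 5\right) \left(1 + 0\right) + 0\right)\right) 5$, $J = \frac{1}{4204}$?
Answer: $- \frac{433209577}{97251132} \approx -4.4545$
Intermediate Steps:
$J = \frac{1}{4204} \approx 0.00023787$
$r = 165$ ($r = \left(33 - \left(0 \cdot 1 + 0\right)\right) 5 = \left(33 - \left(0 + 0\right)\right) 5 = \left(33 - 0\right) 5 = \left(33 + 0\right) 5 = 33 \cdot 5 = 165$)
$- \frac{735}{r} + \frac{J}{2103} = - \frac{735}{165} + \frac{1}{4204 \cdot 2103} = \left(-735\right) \frac{1}{165} + \frac{1}{4204} \cdot \frac{1}{2103} = - \frac{49}{11} + \frac{1}{8841012} = - \frac{433209577}{97251132}$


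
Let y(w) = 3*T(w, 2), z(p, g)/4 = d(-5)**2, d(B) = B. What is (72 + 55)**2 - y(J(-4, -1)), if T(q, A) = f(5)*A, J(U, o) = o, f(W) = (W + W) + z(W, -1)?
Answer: 15469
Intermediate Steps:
z(p, g) = 100 (z(p, g) = 4*(-5)**2 = 4*25 = 100)
f(W) = 100 + 2*W (f(W) = (W + W) + 100 = 2*W + 100 = 100 + 2*W)
T(q, A) = 110*A (T(q, A) = (100 + 2*5)*A = (100 + 10)*A = 110*A)
y(w) = 660 (y(w) = 3*(110*2) = 3*220 = 660)
(72 + 55)**2 - y(J(-4, -1)) = (72 + 55)**2 - 1*660 = 127**2 - 660 = 16129 - 660 = 15469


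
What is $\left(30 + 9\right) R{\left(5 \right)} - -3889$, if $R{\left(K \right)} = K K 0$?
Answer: $3889$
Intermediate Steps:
$R{\left(K \right)} = 0$ ($R{\left(K \right)} = K^{2} \cdot 0 = 0$)
$\left(30 + 9\right) R{\left(5 \right)} - -3889 = \left(30 + 9\right) 0 - -3889 = 39 \cdot 0 + 3889 = 0 + 3889 = 3889$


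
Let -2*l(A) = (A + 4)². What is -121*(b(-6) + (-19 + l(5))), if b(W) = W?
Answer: 15851/2 ≈ 7925.5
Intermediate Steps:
l(A) = -(4 + A)²/2 (l(A) = -(A + 4)²/2 = -(4 + A)²/2)
-121*(b(-6) + (-19 + l(5))) = -121*(-6 + (-19 - (4 + 5)²/2)) = -121*(-6 + (-19 - ½*9²)) = -121*(-6 + (-19 - ½*81)) = -121*(-6 + (-19 - 81/2)) = -121*(-6 - 119/2) = -121*(-131/2) = 15851/2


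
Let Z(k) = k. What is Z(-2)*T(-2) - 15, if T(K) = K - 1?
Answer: -9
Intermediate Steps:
T(K) = -1 + K
Z(-2)*T(-2) - 15 = -2*(-1 - 2) - 15 = -2*(-3) - 15 = 6 - 15 = -9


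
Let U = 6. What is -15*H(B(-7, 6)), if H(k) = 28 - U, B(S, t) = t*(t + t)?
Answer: -330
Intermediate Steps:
B(S, t) = 2*t² (B(S, t) = t*(2*t) = 2*t²)
H(k) = 22 (H(k) = 28 - 1*6 = 28 - 6 = 22)
-15*H(B(-7, 6)) = -15*22 = -330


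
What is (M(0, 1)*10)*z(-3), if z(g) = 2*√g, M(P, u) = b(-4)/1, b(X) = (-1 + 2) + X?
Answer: -60*I*√3 ≈ -103.92*I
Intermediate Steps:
b(X) = 1 + X
M(P, u) = -3 (M(P, u) = (1 - 4)/1 = -3*1 = -3)
(M(0, 1)*10)*z(-3) = (-3*10)*(2*√(-3)) = -60*I*√3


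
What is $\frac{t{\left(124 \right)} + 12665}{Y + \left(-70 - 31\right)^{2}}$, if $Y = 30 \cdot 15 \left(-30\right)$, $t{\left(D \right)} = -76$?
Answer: $- \frac{12589}{3299} \approx -3.816$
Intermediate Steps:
$Y = -13500$ ($Y = 450 \left(-30\right) = -13500$)
$\frac{t{\left(124 \right)} + 12665}{Y + \left(-70 - 31\right)^{2}} = \frac{-76 + 12665}{-13500 + \left(-70 - 31\right)^{2}} = \frac{12589}{-13500 + \left(-101\right)^{2}} = \frac{12589}{-13500 + 10201} = \frac{12589}{-3299} = 12589 \left(- \frac{1}{3299}\right) = - \frac{12589}{3299}$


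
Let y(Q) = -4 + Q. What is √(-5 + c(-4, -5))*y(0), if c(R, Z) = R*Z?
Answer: -4*√15 ≈ -15.492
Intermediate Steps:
√(-5 + c(-4, -5))*y(0) = √(-5 - 4*(-5))*(-4 + 0) = √(-5 + 20)*(-4) = √15*(-4) = -4*√15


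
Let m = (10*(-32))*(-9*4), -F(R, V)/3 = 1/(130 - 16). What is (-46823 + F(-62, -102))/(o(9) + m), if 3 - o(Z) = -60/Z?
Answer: -5337825/1314382 ≈ -4.0611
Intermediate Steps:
o(Z) = 3 + 60/Z (o(Z) = 3 - (-60)/Z = 3 + 60/Z)
F(R, V) = -1/38 (F(R, V) = -3/(130 - 16) = -3/114 = -3*1/114 = -1/38)
m = 11520 (m = -320*(-36) = 11520)
(-46823 + F(-62, -102))/(o(9) + m) = (-46823 - 1/38)/((3 + 60/9) + 11520) = -1779275/(38*((3 + 60*(1/9)) + 11520)) = -1779275/(38*((3 + 20/3) + 11520)) = -1779275/(38*(29/3 + 11520)) = -1779275/(38*34589/3) = -1779275/38*3/34589 = -5337825/1314382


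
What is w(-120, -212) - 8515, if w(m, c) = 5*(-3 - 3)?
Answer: -8545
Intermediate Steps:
w(m, c) = -30 (w(m, c) = 5*(-6) = -30)
w(-120, -212) - 8515 = -30 - 8515 = -8545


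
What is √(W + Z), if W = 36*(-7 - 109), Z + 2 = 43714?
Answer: 4*√2471 ≈ 198.84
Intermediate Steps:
Z = 43712 (Z = -2 + 43714 = 43712)
W = -4176 (W = 36*(-116) = -4176)
√(W + Z) = √(-4176 + 43712) = √39536 = 4*√2471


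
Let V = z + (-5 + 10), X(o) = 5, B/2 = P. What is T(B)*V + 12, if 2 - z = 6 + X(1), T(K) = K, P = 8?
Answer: -52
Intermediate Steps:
B = 16 (B = 2*8 = 16)
z = -9 (z = 2 - (6 + 5) = 2 - 1*11 = 2 - 11 = -9)
V = -4 (V = -9 + (-5 + 10) = -9 + 5 = -4)
T(B)*V + 12 = 16*(-4) + 12 = -64 + 12 = -52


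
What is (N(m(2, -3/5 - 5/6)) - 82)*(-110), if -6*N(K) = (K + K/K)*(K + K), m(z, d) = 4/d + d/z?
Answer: 18656136191/1996920 ≈ 9342.5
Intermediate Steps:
N(K) = -K*(1 + K)/3 (N(K) = -(K + K/K)*(K + K)/6 = -(K + 1)*2*K/6 = -(1 + K)*2*K/6 = -K*(1 + K)/3)
(N(m(2, -3/5 - 5/6)) - 82)*(-110) = (-(4/(-3/5 - 5/6) + (-3/5 - 5/6)/2)*(1 + (4/(-3/5 - 5/6) + (-3/5 - 5/6)/2))/3 - 82)*(-110) = (-(4/(-3*1/5 - 5*1/6) + (-3*1/5 - 5*1/6)*(1/2))*(1 + (4/(-3*1/5 - 5*1/6) + (-3*1/5 - 5*1/6)*(1/2)))/3 - 82)*(-110) = (-(4/(-3/5 - 5/6) + (-3/5 - 5/6)*(1/2))*(1 + (4/(-3/5 - 5/6) + (-3/5 - 5/6)*(1/2)))/3 - 82)*(-110) = (-(4/(-43/30) - 43/30*1/2)*(1 + (4/(-43/30) - 43/30*1/2))/3 - 82)*(-110) = (-(4*(-30/43) - 43/60)*(1 + (4*(-30/43) - 43/60))/3 - 82)*(-110) = (-(-120/43 - 43/60)*(1 + (-120/43 - 43/60))/3 - 82)*(-110) = (-1/3*(-9049/2580)*(1 - 9049/2580) - 82)*(-110) = (-1/3*(-9049/2580)*(-6469/2580) - 82)*(-110) = (-58537981/19969200 - 82)*(-110) = -1696012381/19969200*(-110) = 18656136191/1996920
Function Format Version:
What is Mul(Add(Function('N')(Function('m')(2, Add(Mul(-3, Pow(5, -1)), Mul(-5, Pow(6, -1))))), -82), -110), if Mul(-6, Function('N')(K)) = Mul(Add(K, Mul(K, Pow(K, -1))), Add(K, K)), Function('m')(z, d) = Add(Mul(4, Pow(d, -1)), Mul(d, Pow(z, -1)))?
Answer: Rational(18656136191, 1996920) ≈ 9342.5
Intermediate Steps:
Function('N')(K) = Mul(Rational(-1, 3), K, Add(1, K)) (Function('N')(K) = Mul(Rational(-1, 6), Mul(Add(K, Mul(K, Pow(K, -1))), Add(K, K))) = Mul(Rational(-1, 6), Mul(Add(K, 1), Mul(2, K))) = Mul(Rational(-1, 6), Mul(Add(1, K), Mul(2, K))) = Mul(Rational(-1, 6), Mul(2, K, Add(1, K))) = Mul(Rational(-1, 3), K, Add(1, K)))
Mul(Add(Function('N')(Function('m')(2, Add(Mul(-3, Pow(5, -1)), Mul(-5, Pow(6, -1))))), -82), -110) = Mul(Add(Mul(Rational(-1, 3), Add(Mul(4, Pow(Add(Mul(-3, Pow(5, -1)), Mul(-5, Pow(6, -1))), -1)), Mul(Add(Mul(-3, Pow(5, -1)), Mul(-5, Pow(6, -1))), Pow(2, -1))), Add(1, Add(Mul(4, Pow(Add(Mul(-3, Pow(5, -1)), Mul(-5, Pow(6, -1))), -1)), Mul(Add(Mul(-3, Pow(5, -1)), Mul(-5, Pow(6, -1))), Pow(2, -1))))), -82), -110) = Mul(Add(Mul(Rational(-1, 3), Add(Mul(4, Pow(Add(Mul(-3, Rational(1, 5)), Mul(-5, Rational(1, 6))), -1)), Mul(Add(Mul(-3, Rational(1, 5)), Mul(-5, Rational(1, 6))), Rational(1, 2))), Add(1, Add(Mul(4, Pow(Add(Mul(-3, Rational(1, 5)), Mul(-5, Rational(1, 6))), -1)), Mul(Add(Mul(-3, Rational(1, 5)), Mul(-5, Rational(1, 6))), Rational(1, 2))))), -82), -110) = Mul(Add(Mul(Rational(-1, 3), Add(Mul(4, Pow(Add(Rational(-3, 5), Rational(-5, 6)), -1)), Mul(Add(Rational(-3, 5), Rational(-5, 6)), Rational(1, 2))), Add(1, Add(Mul(4, Pow(Add(Rational(-3, 5), Rational(-5, 6)), -1)), Mul(Add(Rational(-3, 5), Rational(-5, 6)), Rational(1, 2))))), -82), -110) = Mul(Add(Mul(Rational(-1, 3), Add(Mul(4, Pow(Rational(-43, 30), -1)), Mul(Rational(-43, 30), Rational(1, 2))), Add(1, Add(Mul(4, Pow(Rational(-43, 30), -1)), Mul(Rational(-43, 30), Rational(1, 2))))), -82), -110) = Mul(Add(Mul(Rational(-1, 3), Add(Mul(4, Rational(-30, 43)), Rational(-43, 60)), Add(1, Add(Mul(4, Rational(-30, 43)), Rational(-43, 60)))), -82), -110) = Mul(Add(Mul(Rational(-1, 3), Add(Rational(-120, 43), Rational(-43, 60)), Add(1, Add(Rational(-120, 43), Rational(-43, 60)))), -82), -110) = Mul(Add(Mul(Rational(-1, 3), Rational(-9049, 2580), Add(1, Rational(-9049, 2580))), -82), -110) = Mul(Add(Mul(Rational(-1, 3), Rational(-9049, 2580), Rational(-6469, 2580)), -82), -110) = Mul(Add(Rational(-58537981, 19969200), -82), -110) = Mul(Rational(-1696012381, 19969200), -110) = Rational(18656136191, 1996920)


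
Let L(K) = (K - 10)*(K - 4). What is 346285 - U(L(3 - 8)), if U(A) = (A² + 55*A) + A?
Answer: 320500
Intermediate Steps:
L(K) = (-10 + K)*(-4 + K)
U(A) = A² + 56*A
346285 - U(L(3 - 8)) = 346285 - (40 + (3 - 8)² - 14*(3 - 8))*(56 + (40 + (3 - 8)² - 14*(3 - 8))) = 346285 - (40 + (-5)² - 14*(-5))*(56 + (40 + (-5)² - 14*(-5))) = 346285 - (40 + 25 + 70)*(56 + (40 + 25 + 70)) = 346285 - 135*(56 + 135) = 346285 - 135*191 = 346285 - 1*25785 = 346285 - 25785 = 320500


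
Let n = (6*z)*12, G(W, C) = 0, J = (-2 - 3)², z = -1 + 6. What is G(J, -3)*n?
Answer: 0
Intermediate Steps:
z = 5
J = 25 (J = (-5)² = 25)
n = 360 (n = (6*5)*12 = 30*12 = 360)
G(J, -3)*n = 0*360 = 0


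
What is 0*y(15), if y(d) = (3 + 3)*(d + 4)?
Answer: 0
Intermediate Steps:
y(d) = 24 + 6*d (y(d) = 6*(4 + d) = 24 + 6*d)
0*y(15) = 0*(24 + 6*15) = 0*(24 + 90) = 0*114 = 0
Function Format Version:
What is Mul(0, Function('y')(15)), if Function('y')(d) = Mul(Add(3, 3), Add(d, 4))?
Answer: 0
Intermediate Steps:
Function('y')(d) = Add(24, Mul(6, d)) (Function('y')(d) = Mul(6, Add(4, d)) = Add(24, Mul(6, d)))
Mul(0, Function('y')(15)) = Mul(0, Add(24, Mul(6, 15))) = Mul(0, Add(24, 90)) = Mul(0, 114) = 0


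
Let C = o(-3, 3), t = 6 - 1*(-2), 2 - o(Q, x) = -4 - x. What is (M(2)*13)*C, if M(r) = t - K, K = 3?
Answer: 585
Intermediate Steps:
o(Q, x) = 6 + x (o(Q, x) = 2 - (-4 - x) = 2 + (4 + x) = 6 + x)
t = 8 (t = 6 + 2 = 8)
M(r) = 5 (M(r) = 8 - 1*3 = 8 - 3 = 5)
C = 9 (C = 6 + 3 = 9)
(M(2)*13)*C = (5*13)*9 = 65*9 = 585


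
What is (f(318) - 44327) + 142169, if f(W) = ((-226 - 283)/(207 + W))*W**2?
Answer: -35022/175 ≈ -200.13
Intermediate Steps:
f(W) = -509*W**2/(207 + W) (f(W) = (-509/(207 + W))*W**2 = -509*W**2/(207 + W))
(f(318) - 44327) + 142169 = (-509*318**2/(207 + 318) - 44327) + 142169 = (-509*101124/525 - 44327) + 142169 = (-509*101124*1/525 - 44327) + 142169 = (-17157372/175 - 44327) + 142169 = -24914597/175 + 142169 = -35022/175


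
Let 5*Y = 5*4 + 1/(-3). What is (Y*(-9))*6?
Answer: -1062/5 ≈ -212.40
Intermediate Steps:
Y = 59/15 (Y = (5*4 + 1/(-3))/5 = (20 - ⅓)/5 = (⅕)*(59/3) = 59/15 ≈ 3.9333)
(Y*(-9))*6 = ((59/15)*(-9))*6 = -177/5*6 = -1062/5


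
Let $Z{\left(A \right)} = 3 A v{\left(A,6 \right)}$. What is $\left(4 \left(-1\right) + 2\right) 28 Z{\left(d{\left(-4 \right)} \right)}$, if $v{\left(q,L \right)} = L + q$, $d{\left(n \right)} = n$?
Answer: $1344$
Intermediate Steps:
$Z{\left(A \right)} = 3 A \left(6 + A\right)$
$\left(4 \left(-1\right) + 2\right) 28 Z{\left(d{\left(-4 \right)} \right)} = \left(4 \left(-1\right) + 2\right) 28 \cdot 3 \left(-4\right) \left(6 - 4\right) = \left(-4 + 2\right) 28 \cdot 3 \left(-4\right) 2 = \left(-2\right) 28 \left(-24\right) = \left(-56\right) \left(-24\right) = 1344$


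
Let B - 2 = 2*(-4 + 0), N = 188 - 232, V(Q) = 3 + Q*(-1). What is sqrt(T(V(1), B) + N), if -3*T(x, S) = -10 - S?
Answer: 8*I*sqrt(6)/3 ≈ 6.532*I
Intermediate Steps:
V(Q) = 3 - Q
N = -44
B = -6 (B = 2 + 2*(-4 + 0) = 2 + 2*(-4) = 2 - 8 = -6)
T(x, S) = 10/3 + S/3 (T(x, S) = -(-10 - S)/3 = 10/3 + S/3)
sqrt(T(V(1), B) + N) = sqrt((10/3 + (1/3)*(-6)) - 44) = sqrt((10/3 - 2) - 44) = sqrt(4/3 - 44) = sqrt(-128/3) = 8*I*sqrt(6)/3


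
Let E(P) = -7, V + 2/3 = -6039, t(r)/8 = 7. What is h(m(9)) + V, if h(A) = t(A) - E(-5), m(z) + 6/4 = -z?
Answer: -17930/3 ≈ -5976.7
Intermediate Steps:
m(z) = -3/2 - z
t(r) = 56 (t(r) = 8*7 = 56)
V = -18119/3 (V = -2/3 - 6039 = -18119/3 ≈ -6039.7)
h(A) = 63 (h(A) = 56 - 1*(-7) = 56 + 7 = 63)
h(m(9)) + V = 63 - 18119/3 = -17930/3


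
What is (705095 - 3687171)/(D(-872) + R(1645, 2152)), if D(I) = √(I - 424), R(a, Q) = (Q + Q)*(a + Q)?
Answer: -3045871551868/16691898567265 + 6709671*I/16691898567265 ≈ -0.18248 + 4.0197e-7*I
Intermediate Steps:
R(a, Q) = 2*Q*(Q + a) (R(a, Q) = (2*Q)*(Q + a) = 2*Q*(Q + a))
D(I) = √(-424 + I)
(705095 - 3687171)/(D(-872) + R(1645, 2152)) = (705095 - 3687171)/(√(-424 - 872) + 2*2152*(2152 + 1645)) = -2982076/(√(-1296) + 2*2152*3797) = -2982076/(36*I + 16342288) = -2982076*(16342288 - 36*I)/267070377076240 = -745519*(16342288 - 36*I)/66767594269060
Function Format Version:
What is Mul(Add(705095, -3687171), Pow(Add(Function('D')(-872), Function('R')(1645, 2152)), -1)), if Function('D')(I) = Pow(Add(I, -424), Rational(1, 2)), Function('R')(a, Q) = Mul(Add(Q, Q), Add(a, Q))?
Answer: Add(Rational(-3045871551868, 16691898567265), Mul(Rational(6709671, 16691898567265), I)) ≈ Add(-0.18248, Mul(4.0197e-7, I))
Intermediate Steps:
Function('R')(a, Q) = Mul(2, Q, Add(Q, a)) (Function('R')(a, Q) = Mul(Mul(2, Q), Add(Q, a)) = Mul(2, Q, Add(Q, a)))
Function('D')(I) = Pow(Add(-424, I), Rational(1, 2))
Mul(Add(705095, -3687171), Pow(Add(Function('D')(-872), Function('R')(1645, 2152)), -1)) = Mul(Add(705095, -3687171), Pow(Add(Pow(Add(-424, -872), Rational(1, 2)), Mul(2, 2152, Add(2152, 1645))), -1)) = Mul(-2982076, Pow(Add(Pow(-1296, Rational(1, 2)), Mul(2, 2152, 3797)), -1)) = Mul(-2982076, Pow(Add(Mul(36, I), 16342288), -1)) = Mul(-2982076, Pow(Add(16342288, Mul(36, I)), -1)) = Mul(-2982076, Mul(Rational(1, 267070377076240), Add(16342288, Mul(-36, I)))) = Mul(Rational(-745519, 66767594269060), Add(16342288, Mul(-36, I)))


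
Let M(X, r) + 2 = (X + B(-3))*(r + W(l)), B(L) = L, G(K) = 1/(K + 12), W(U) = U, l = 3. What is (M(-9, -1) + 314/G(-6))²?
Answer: 3452164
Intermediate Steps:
G(K) = 1/(12 + K)
M(X, r) = -2 + (-3 + X)*(3 + r) (M(X, r) = -2 + (X - 3)*(r + 3) = -2 + (-3 + X)*(3 + r))
(M(-9, -1) + 314/G(-6))² = ((-11 - 3*(-1) + 3*(-9) - 9*(-1)) + 314/(1/(12 - 6)))² = ((-11 + 3 - 27 + 9) + 314/(1/6))² = (-26 + 314/(⅙))² = (-26 + 314*6)² = (-26 + 1884)² = 1858² = 3452164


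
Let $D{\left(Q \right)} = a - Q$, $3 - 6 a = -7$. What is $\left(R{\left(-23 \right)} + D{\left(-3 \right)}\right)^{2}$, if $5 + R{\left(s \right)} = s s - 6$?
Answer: $\frac{2458624}{9} \approx 2.7318 \cdot 10^{5}$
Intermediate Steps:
$a = \frac{5}{3}$ ($a = \frac{1}{2} - - \frac{7}{6} = \frac{1}{2} + \frac{7}{6} = \frac{5}{3} \approx 1.6667$)
$D{\left(Q \right)} = \frac{5}{3} - Q$
$R{\left(s \right)} = -11 + s^{2}$ ($R{\left(s \right)} = -5 + \left(s s - 6\right) = -5 + \left(s^{2} - 6\right) = -5 + \left(-6 + s^{2}\right) = -11 + s^{2}$)
$\left(R{\left(-23 \right)} + D{\left(-3 \right)}\right)^{2} = \left(\left(-11 + \left(-23\right)^{2}\right) + \left(\frac{5}{3} - -3\right)\right)^{2} = \left(\left(-11 + 529\right) + \left(\frac{5}{3} + 3\right)\right)^{2} = \left(518 + \frac{14}{3}\right)^{2} = \left(\frac{1568}{3}\right)^{2} = \frac{2458624}{9}$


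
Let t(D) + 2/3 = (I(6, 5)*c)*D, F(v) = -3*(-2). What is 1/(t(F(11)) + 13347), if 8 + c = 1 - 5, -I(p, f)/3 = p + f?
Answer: 3/47167 ≈ 6.3604e-5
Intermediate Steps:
I(p, f) = -3*f - 3*p (I(p, f) = -3*(p + f) = -3*(f + p) = -3*f - 3*p)
c = -12 (c = -8 + (1 - 5) = -8 - 4 = -12)
F(v) = 6
t(D) = -⅔ + 396*D (t(D) = -⅔ + ((-3*5 - 3*6)*(-12))*D = -⅔ + ((-15 - 18)*(-12))*D = -⅔ + (-33*(-12))*D = -⅔ + 396*D)
1/(t(F(11)) + 13347) = 1/((-⅔ + 396*6) + 13347) = 1/((-⅔ + 2376) + 13347) = 1/(7126/3 + 13347) = 1/(47167/3) = 3/47167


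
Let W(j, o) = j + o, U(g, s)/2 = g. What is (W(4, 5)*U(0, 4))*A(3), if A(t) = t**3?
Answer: 0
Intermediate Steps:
U(g, s) = 2*g
(W(4, 5)*U(0, 4))*A(3) = ((4 + 5)*(2*0))*3**3 = (9*0)*27 = 0*27 = 0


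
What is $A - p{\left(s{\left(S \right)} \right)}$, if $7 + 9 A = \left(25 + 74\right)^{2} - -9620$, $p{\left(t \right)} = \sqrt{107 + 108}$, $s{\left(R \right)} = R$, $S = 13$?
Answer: $\frac{19414}{9} - \sqrt{215} \approx 2142.4$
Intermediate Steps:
$p{\left(t \right)} = \sqrt{215}$
$A = \frac{19414}{9}$ ($A = - \frac{7}{9} + \frac{\left(25 + 74\right)^{2} - -9620}{9} = - \frac{7}{9} + \frac{99^{2} + 9620}{9} = - \frac{7}{9} + \frac{9801 + 9620}{9} = - \frac{7}{9} + \frac{1}{9} \cdot 19421 = - \frac{7}{9} + \frac{19421}{9} = \frac{19414}{9} \approx 2157.1$)
$A - p{\left(s{\left(S \right)} \right)} = \frac{19414}{9} - \sqrt{215}$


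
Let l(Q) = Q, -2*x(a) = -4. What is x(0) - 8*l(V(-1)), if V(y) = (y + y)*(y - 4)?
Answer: -78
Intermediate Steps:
V(y) = 2*y*(-4 + y) (V(y) = (2*y)*(-4 + y) = 2*y*(-4 + y))
x(a) = 2 (x(a) = -½*(-4) = 2)
x(0) - 8*l(V(-1)) = 2 - 16*(-1)*(-4 - 1) = 2 - 16*(-1)*(-5) = 2 - 8*10 = 2 - 80 = -78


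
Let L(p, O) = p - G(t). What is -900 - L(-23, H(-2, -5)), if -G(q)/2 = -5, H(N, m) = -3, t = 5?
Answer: -867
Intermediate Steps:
G(q) = 10 (G(q) = -2*(-5) = 10)
L(p, O) = -10 + p (L(p, O) = p - 1*10 = p - 10 = -10 + p)
-900 - L(-23, H(-2, -5)) = -900 - (-10 - 23) = -900 - 1*(-33) = -900 + 33 = -867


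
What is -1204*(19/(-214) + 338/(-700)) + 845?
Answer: 4101463/2675 ≈ 1533.3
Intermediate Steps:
-1204*(19/(-214) + 338/(-700)) + 845 = -1204*(19*(-1/214) + 338*(-1/700)) + 845 = -1204*(-19/214 - 169/350) + 845 = -1204*(-10704/18725) + 845 = 1841088/2675 + 845 = 4101463/2675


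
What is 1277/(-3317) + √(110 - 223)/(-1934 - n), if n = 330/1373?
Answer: -1277/3317 - 1373*I*√113/2655712 ≈ -0.38499 - 0.0054958*I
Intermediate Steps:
n = 330/1373 (n = 330*(1/1373) = 330/1373 ≈ 0.24035)
1277/(-3317) + √(110 - 223)/(-1934 - n) = 1277/(-3317) + √(110 - 223)/(-1934 - 1*330/1373) = 1277*(-1/3317) + √(-113)/(-1934 - 330/1373) = -1277/3317 + (I*√113)/(-2655712/1373) = -1277/3317 + (I*√113)*(-1373/2655712) = -1277/3317 - 1373*I*√113/2655712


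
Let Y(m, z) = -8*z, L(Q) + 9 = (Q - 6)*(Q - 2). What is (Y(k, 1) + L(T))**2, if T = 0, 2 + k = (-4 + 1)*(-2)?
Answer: 25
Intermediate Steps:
k = 4 (k = -2 + (-4 + 1)*(-2) = -2 - 3*(-2) = -2 + 6 = 4)
L(Q) = -9 + (-6 + Q)*(-2 + Q) (L(Q) = -9 + (Q - 6)*(Q - 2) = -9 + (-6 + Q)*(-2 + Q))
(Y(k, 1) + L(T))**2 = (-8*1 + (3 + 0**2 - 8*0))**2 = (-8 + (3 + 0 + 0))**2 = (-8 + 3)**2 = (-5)**2 = 25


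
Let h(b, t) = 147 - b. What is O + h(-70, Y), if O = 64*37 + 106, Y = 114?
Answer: 2691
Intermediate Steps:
O = 2474 (O = 2368 + 106 = 2474)
O + h(-70, Y) = 2474 + (147 - 1*(-70)) = 2474 + (147 + 70) = 2474 + 217 = 2691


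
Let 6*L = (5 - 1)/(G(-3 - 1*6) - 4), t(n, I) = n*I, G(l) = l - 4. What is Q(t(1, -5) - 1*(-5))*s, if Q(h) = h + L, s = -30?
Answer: 20/17 ≈ 1.1765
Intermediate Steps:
G(l) = -4 + l
t(n, I) = I*n
L = -2/51 (L = ((5 - 1)/((-4 + (-3 - 1*6)) - 4))/6 = (4/((-4 + (-3 - 6)) - 4))/6 = (4/((-4 - 9) - 4))/6 = (4/(-13 - 4))/6 = (4/(-17))/6 = (4*(-1/17))/6 = (⅙)*(-4/17) = -2/51 ≈ -0.039216)
Q(h) = -2/51 + h (Q(h) = h - 2/51 = -2/51 + h)
Q(t(1, -5) - 1*(-5))*s = (-2/51 + (-5*1 - 1*(-5)))*(-30) = (-2/51 + (-5 + 5))*(-30) = (-2/51 + 0)*(-30) = -2/51*(-30) = 20/17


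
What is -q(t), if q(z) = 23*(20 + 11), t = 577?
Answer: -713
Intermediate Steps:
q(z) = 713 (q(z) = 23*31 = 713)
-q(t) = -1*713 = -713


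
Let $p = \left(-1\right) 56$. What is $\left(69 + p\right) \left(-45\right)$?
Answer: $-585$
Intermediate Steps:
$p = -56$
$\left(69 + p\right) \left(-45\right) = \left(69 - 56\right) \left(-45\right) = 13 \left(-45\right) = -585$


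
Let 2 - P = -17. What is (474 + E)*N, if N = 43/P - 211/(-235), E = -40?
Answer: 6125476/4465 ≈ 1371.9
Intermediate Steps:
P = 19 (P = 2 - 1*(-17) = 2 + 17 = 19)
N = 14114/4465 (N = 43/19 - 211/(-235) = 43*(1/19) - 211*(-1/235) = 43/19 + 211/235 = 14114/4465 ≈ 3.1610)
(474 + E)*N = (474 - 40)*(14114/4465) = 434*(14114/4465) = 6125476/4465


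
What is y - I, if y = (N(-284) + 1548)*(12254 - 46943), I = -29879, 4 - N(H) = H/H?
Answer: -53772760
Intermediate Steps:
N(H) = 3 (N(H) = 4 - H/H = 4 - 1*1 = 4 - 1 = 3)
y = -53802639 (y = (3 + 1548)*(12254 - 46943) = 1551*(-34689) = -53802639)
y - I = -53802639 - 1*(-29879) = -53802639 + 29879 = -53772760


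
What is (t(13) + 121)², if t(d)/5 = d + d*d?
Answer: 1062961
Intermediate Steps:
t(d) = 5*d + 5*d² (t(d) = 5*(d + d*d) = 5*(d + d²) = 5*d + 5*d²)
(t(13) + 121)² = (5*13*(1 + 13) + 121)² = (5*13*14 + 121)² = (910 + 121)² = 1031² = 1062961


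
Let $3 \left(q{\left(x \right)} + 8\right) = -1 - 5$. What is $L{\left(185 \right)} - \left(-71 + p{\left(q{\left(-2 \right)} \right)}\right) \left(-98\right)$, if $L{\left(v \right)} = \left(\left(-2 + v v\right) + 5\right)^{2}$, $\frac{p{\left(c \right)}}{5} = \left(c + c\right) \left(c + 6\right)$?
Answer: $1171588226$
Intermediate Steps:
$q{\left(x \right)} = -10$ ($q{\left(x \right)} = -8 + \frac{-1 - 5}{3} = -8 + \frac{1}{3} \left(-6\right) = -8 - 2 = -10$)
$p{\left(c \right)} = 10 c \left(6 + c\right)$ ($p{\left(c \right)} = 5 \left(c + c\right) \left(c + 6\right) = 5 \cdot 2 c \left(6 + c\right) = 10 c \left(6 + c\right)$)
$L{\left(v \right)} = \left(3 + v^{2}\right)^{2}$ ($L{\left(v \right)} = \left(\left(-2 + v^{2}\right) + 5\right)^{2} = \left(3 + v^{2}\right)^{2}$)
$L{\left(185 \right)} - \left(-71 + p{\left(q{\left(-2 \right)} \right)}\right) \left(-98\right) = \left(3 + 185^{2}\right)^{2} - \left(-71 + 10 \left(-10\right) \left(6 - 10\right)\right) \left(-98\right) = \left(3 + 34225\right)^{2} - \left(-71 + 10 \left(-10\right) \left(-4\right)\right) \left(-98\right) = 34228^{2} - \left(-71 + 400\right) \left(-98\right) = 1171555984 - 329 \left(-98\right) = 1171555984 - -32242 = 1171555984 + 32242 = 1171588226$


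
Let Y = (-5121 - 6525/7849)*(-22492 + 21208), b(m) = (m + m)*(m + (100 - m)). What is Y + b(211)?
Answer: 51949637936/7849 ≈ 6.6186e+6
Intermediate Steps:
b(m) = 200*m (b(m) = (2*m)*100 = 200*m)
Y = 51618410136/7849 (Y = (-5121 - 6525*1/7849)*(-1284) = (-5121 - 6525/7849)*(-1284) = -40201254/7849*(-1284) = 51618410136/7849 ≈ 6.5764e+6)
Y + b(211) = 51618410136/7849 + 200*211 = 51618410136/7849 + 42200 = 51949637936/7849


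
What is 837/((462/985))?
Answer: 274815/154 ≈ 1784.5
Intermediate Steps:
837/((462/985)) = 837/((462*(1/985))) = 837/(462/985) = 837*(985/462) = 274815/154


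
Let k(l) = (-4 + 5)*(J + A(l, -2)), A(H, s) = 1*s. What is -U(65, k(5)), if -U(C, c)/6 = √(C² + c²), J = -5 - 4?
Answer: 6*√4346 ≈ 395.55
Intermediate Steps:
J = -9
A(H, s) = s
k(l) = -11 (k(l) = (-4 + 5)*(-9 - 2) = 1*(-11) = -11)
U(C, c) = -6*√(C² + c²)
-U(65, k(5)) = -(-6)*√(65² + (-11)²) = -(-6)*√(4225 + 121) = -(-6)*√4346 = 6*√4346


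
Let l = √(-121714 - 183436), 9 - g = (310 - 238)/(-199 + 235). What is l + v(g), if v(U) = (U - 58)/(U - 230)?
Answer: 51/223 + 5*I*√12206 ≈ 0.2287 + 552.4*I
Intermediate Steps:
g = 7 (g = 9 - (310 - 238)/(-199 + 235) = 9 - 72/36 = 9 - 1*2 = 9 - 2 = 7)
l = 5*I*√12206 (l = √(-305150) = 5*I*√12206 ≈ 552.4*I)
v(U) = (-58 + U)/(-230 + U)
l + v(g) = 5*I*√12206 + (-58 + 7)/(-230 + 7) = 5*I*√12206 - 51/(-223) = 5*I*√12206 - 1/223*(-51) = 5*I*√12206 + 51/223 = 51/223 + 5*I*√12206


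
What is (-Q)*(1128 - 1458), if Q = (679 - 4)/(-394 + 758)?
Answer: 111375/182 ≈ 611.95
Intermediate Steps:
Q = 675/364 ≈ 1.8544
(-Q)*(1128 - 1458) = (-1*675/364)*(1128 - 1458) = -675/364*(-330) = 111375/182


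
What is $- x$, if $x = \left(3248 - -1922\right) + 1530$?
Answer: $-6700$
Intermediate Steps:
$x = 6700$ ($x = \left(3248 + 1922\right) + 1530 = 5170 + 1530 = 6700$)
$- x = \left(-1\right) 6700 = -6700$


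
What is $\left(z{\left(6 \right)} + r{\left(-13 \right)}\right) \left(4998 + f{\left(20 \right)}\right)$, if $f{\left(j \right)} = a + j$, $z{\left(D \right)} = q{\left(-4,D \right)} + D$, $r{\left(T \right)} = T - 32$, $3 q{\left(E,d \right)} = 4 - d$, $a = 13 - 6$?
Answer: $-199325$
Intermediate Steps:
$a = 7$
$q{\left(E,d \right)} = \frac{4}{3} - \frac{d}{3}$ ($q{\left(E,d \right)} = \frac{4 - d}{3} = \frac{4}{3} - \frac{d}{3}$)
$r{\left(T \right)} = -32 + T$
$z{\left(D \right)} = \frac{4}{3} + \frac{2 D}{3}$ ($z{\left(D \right)} = \left(\frac{4}{3} - \frac{D}{3}\right) + D = \frac{4}{3} + \frac{2 D}{3}$)
$f{\left(j \right)} = 7 + j$
$\left(z{\left(6 \right)} + r{\left(-13 \right)}\right) \left(4998 + f{\left(20 \right)}\right) = \left(\left(\frac{4}{3} + \frac{2}{3} \cdot 6\right) - 45\right) \left(4998 + \left(7 + 20\right)\right) = \left(\left(\frac{4}{3} + 4\right) - 45\right) \left(4998 + 27\right) = \left(\frac{16}{3} - 45\right) 5025 = \left(- \frac{119}{3}\right) 5025 = -199325$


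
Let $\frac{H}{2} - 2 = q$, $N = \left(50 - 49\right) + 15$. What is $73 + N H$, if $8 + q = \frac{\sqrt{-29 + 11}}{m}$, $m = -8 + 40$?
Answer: $-119 + 3 i \sqrt{2} \approx -119.0 + 4.2426 i$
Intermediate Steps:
$m = 32$
$q = -8 + \frac{3 i \sqrt{2}}{32}$ ($q = -8 + \frac{\sqrt{-29 + 11}}{32} = -8 + \sqrt{-18} \cdot \frac{1}{32} = -8 + 3 i \sqrt{2} \cdot \frac{1}{32} = -8 + \frac{3 i \sqrt{2}}{32} \approx -8.0 + 0.13258 i$)
$N = 16$ ($N = 1 + 15 = 16$)
$H = -12 + \frac{3 i \sqrt{2}}{16}$ ($H = 4 + 2 \left(-8 + \frac{3 i \sqrt{2}}{32}\right) = 4 - \left(16 - \frac{3 i \sqrt{2}}{16}\right) = -12 + \frac{3 i \sqrt{2}}{16} \approx -12.0 + 0.26516 i$)
$73 + N H = 73 + 16 \left(-12 + \frac{3 i \sqrt{2}}{16}\right) = 73 - \left(192 - 3 i \sqrt{2}\right) = -119 + 3 i \sqrt{2}$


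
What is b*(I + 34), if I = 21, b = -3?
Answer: -165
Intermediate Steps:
b*(I + 34) = -3*(21 + 34) = -3*55 = -165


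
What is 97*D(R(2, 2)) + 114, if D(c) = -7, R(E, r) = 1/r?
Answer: -565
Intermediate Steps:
97*D(R(2, 2)) + 114 = 97*(-7) + 114 = -679 + 114 = -565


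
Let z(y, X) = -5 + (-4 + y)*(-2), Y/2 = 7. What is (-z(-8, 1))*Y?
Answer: -266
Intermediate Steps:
Y = 14 (Y = 2*7 = 14)
z(y, X) = 3 - 2*y (z(y, X) = -5 + (8 - 2*y) = 3 - 2*y)
(-z(-8, 1))*Y = -(3 - 2*(-8))*14 = -(3 + 16)*14 = -1*19*14 = -19*14 = -266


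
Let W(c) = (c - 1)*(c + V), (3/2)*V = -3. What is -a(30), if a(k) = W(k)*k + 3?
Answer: -24363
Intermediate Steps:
V = -2 (V = (⅔)*(-3) = -2)
W(c) = (-1 + c)*(-2 + c) (W(c) = (c - 1)*(c - 2) = (-1 + c)*(-2 + c))
a(k) = 3 + k*(2 + k² - 3*k) (a(k) = (2 + k² - 3*k)*k + 3 = k*(2 + k² - 3*k) + 3 = 3 + k*(2 + k² - 3*k))
-a(30) = -(3 + 30*(2 + 30² - 3*30)) = -(3 + 30*(2 + 900 - 90)) = -(3 + 30*812) = -(3 + 24360) = -1*24363 = -24363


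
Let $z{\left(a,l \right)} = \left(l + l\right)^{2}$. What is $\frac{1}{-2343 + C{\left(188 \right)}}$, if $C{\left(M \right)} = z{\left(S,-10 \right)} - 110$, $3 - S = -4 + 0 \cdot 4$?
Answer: $- \frac{1}{2053} \approx -0.00048709$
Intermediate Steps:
$S = 7$ ($S = 3 - \left(-4 + 0 \cdot 4\right) = 3 - \left(-4 + 0\right) = 3 - -4 = 3 + 4 = 7$)
$z{\left(a,l \right)} = 4 l^{2}$ ($z{\left(a,l \right)} = \left(2 l\right)^{2} = 4 l^{2}$)
$C{\left(M \right)} = 290$ ($C{\left(M \right)} = 4 \left(-10\right)^{2} - 110 = 4 \cdot 100 - 110 = 400 - 110 = 290$)
$\frac{1}{-2343 + C{\left(188 \right)}} = \frac{1}{-2343 + 290} = \frac{1}{-2053} = - \frac{1}{2053}$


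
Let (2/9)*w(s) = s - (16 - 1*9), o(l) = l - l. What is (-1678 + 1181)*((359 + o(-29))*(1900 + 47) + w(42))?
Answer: -694935717/2 ≈ -3.4747e+8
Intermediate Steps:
o(l) = 0
w(s) = -63/2 + 9*s/2 (w(s) = 9*(s - (16 - 1*9))/2 = 9*(s - (16 - 9))/2 = 9*(s - 1*7)/2 = 9*(s - 7)/2 = 9*(-7 + s)/2 = -63/2 + 9*s/2)
(-1678 + 1181)*((359 + o(-29))*(1900 + 47) + w(42)) = (-1678 + 1181)*((359 + 0)*(1900 + 47) + (-63/2 + (9/2)*42)) = -497*(359*1947 + (-63/2 + 189)) = -497*(698973 + 315/2) = -497*1398261/2 = -694935717/2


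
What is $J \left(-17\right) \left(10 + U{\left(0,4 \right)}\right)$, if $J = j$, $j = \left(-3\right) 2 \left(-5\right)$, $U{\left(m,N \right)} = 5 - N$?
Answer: $-5610$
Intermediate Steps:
$j = 30$ ($j = \left(-6\right) \left(-5\right) = 30$)
$J = 30$
$J \left(-17\right) \left(10 + U{\left(0,4 \right)}\right) = 30 \left(-17\right) \left(10 + \left(5 - 4\right)\right) = - 510 \left(10 + \left(5 - 4\right)\right) = - 510 \left(10 + 1\right) = \left(-510\right) 11 = -5610$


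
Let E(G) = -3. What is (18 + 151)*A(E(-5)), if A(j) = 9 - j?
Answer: 2028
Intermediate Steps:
(18 + 151)*A(E(-5)) = (18 + 151)*(9 - 1*(-3)) = 169*(9 + 3) = 169*12 = 2028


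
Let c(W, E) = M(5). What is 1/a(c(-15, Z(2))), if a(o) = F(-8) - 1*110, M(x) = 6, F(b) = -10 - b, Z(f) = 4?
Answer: -1/112 ≈ -0.0089286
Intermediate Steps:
c(W, E) = 6
a(o) = -112 (a(o) = (-10 - 1*(-8)) - 1*110 = (-10 + 8) - 110 = -2 - 110 = -112)
1/a(c(-15, Z(2))) = 1/(-112) = -1/112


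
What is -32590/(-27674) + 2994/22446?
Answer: 67864258/51764217 ≈ 1.3110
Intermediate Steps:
-32590/(-27674) + 2994/22446 = -32590*(-1/27674) + 2994*(1/22446) = 16295/13837 + 499/3741 = 67864258/51764217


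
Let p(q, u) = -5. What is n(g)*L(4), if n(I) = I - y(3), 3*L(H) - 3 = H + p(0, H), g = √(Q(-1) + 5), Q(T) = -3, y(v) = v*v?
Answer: -6 + 2*√2/3 ≈ -5.0572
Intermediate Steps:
y(v) = v²
g = √2 (g = √(-3 + 5) = √2 ≈ 1.4142)
L(H) = -⅔ + H/3 (L(H) = 1 + (H - 5)/3 = 1 + (-5 + H)/3 = 1 + (-5/3 + H/3) = -⅔ + H/3)
n(I) = -9 + I (n(I) = I - 1*3² = I - 1*9 = I - 9 = -9 + I)
n(g)*L(4) = (-9 + √2)*(-⅔ + (⅓)*4) = (-9 + √2)*(-⅔ + 4/3) = (-9 + √2)*(⅔) = -6 + 2*√2/3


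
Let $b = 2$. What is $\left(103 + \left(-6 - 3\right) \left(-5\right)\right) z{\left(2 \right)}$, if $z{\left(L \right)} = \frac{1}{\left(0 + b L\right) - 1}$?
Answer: $\frac{148}{3} \approx 49.333$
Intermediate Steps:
$z{\left(L \right)} = \frac{1}{-1 + 2 L}$ ($z{\left(L \right)} = \frac{1}{\left(0 + 2 L\right) - 1} = \frac{1}{2 L - 1} = \frac{1}{-1 + 2 L}$)
$\left(103 + \left(-6 - 3\right) \left(-5\right)\right) z{\left(2 \right)} = \frac{103 + \left(-6 - 3\right) \left(-5\right)}{-1 + 2 \cdot 2} = \frac{103 - -45}{-1 + 4} = \frac{103 + 45}{3} = 148 \cdot \frac{1}{3} = \frac{148}{3}$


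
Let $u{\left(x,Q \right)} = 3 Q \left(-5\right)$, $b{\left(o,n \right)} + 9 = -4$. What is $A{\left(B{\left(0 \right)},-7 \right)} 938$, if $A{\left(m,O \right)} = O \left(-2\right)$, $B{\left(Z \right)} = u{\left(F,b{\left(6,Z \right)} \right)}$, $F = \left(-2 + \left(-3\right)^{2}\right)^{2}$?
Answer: $13132$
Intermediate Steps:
$b{\left(o,n \right)} = -13$ ($b{\left(o,n \right)} = -9 - 4 = -13$)
$F = 49$ ($F = \left(-2 + 9\right)^{2} = 7^{2} = 49$)
$u{\left(x,Q \right)} = - 15 Q$
$B{\left(Z \right)} = 195$ ($B{\left(Z \right)} = \left(-15\right) \left(-13\right) = 195$)
$A{\left(m,O \right)} = - 2 O$
$A{\left(B{\left(0 \right)},-7 \right)} 938 = \left(-2\right) \left(-7\right) 938 = 14 \cdot 938 = 13132$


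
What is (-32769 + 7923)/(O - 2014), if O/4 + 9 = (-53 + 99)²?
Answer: -4141/1069 ≈ -3.8737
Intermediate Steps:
O = 8428 (O = -36 + 4*(-53 + 99)² = -36 + 4*46² = -36 + 4*2116 = -36 + 8464 = 8428)
(-32769 + 7923)/(O - 2014) = (-32769 + 7923)/(8428 - 2014) = -24846/6414 = -24846*1/6414 = -4141/1069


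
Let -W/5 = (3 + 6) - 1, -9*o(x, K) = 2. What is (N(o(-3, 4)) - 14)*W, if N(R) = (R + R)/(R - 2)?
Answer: 552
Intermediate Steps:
o(x, K) = -2/9 (o(x, K) = -1/9*2 = -2/9)
N(R) = 2*R/(-2 + R) (N(R) = (2*R)/(-2 + R) = 2*R/(-2 + R))
W = -40 (W = -5*((3 + 6) - 1) = -5*(9 - 1) = -5*8 = -40)
(N(o(-3, 4)) - 14)*W = (2*(-2/9)/(-2 - 2/9) - 14)*(-40) = (2*(-2/9)/(-20/9) - 14)*(-40) = (2*(-2/9)*(-9/20) - 14)*(-40) = (1/5 - 14)*(-40) = -69/5*(-40) = 552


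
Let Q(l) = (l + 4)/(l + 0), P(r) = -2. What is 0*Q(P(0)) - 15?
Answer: -15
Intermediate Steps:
Q(l) = (4 + l)/l
0*Q(P(0)) - 15 = 0*((4 - 2)/(-2)) - 15 = 0*(-½*2) - 15 = 0*(-1) - 15 = 0 - 15 = -15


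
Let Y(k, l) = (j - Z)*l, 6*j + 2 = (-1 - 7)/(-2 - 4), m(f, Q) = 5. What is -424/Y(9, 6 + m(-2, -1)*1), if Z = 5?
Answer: 1908/253 ≈ 7.5415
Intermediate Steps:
j = -⅑ (j = -⅓ + ((-1 - 7)/(-2 - 4))/6 = -⅓ + (-8/(-6))/6 = -⅓ + (-8*(-⅙))/6 = -⅓ + (⅙)*(4/3) = -⅓ + 2/9 = -⅑ ≈ -0.11111)
Y(k, l) = -46*l/9 (Y(k, l) = (-⅑ - 1*5)*l = (-⅑ - 5)*l = -46*l/9)
-424/Y(9, 6 + m(-2, -1)*1) = -424*(-9/(46*(6 + 5*1))) = -424*(-9/(46*(6 + 5))) = -424/((-46/9*11)) = -424/(-506/9) = -424*(-9/506) = 1908/253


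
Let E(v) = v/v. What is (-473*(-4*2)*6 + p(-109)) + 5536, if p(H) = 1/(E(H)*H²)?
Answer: 335519441/11881 ≈ 28240.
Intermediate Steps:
E(v) = 1
p(H) = H⁻² (p(H) = 1/(1*H²) = 1/(H²) = H⁻²)
(-473*(-4*2)*6 + p(-109)) + 5536 = (-473*(-4*2)*6 + (-109)⁻²) + 5536 = (-(-3784)*6 + 1/11881) + 5536 = (-473*(-48) + 1/11881) + 5536 = (22704 + 1/11881) + 5536 = 269746225/11881 + 5536 = 335519441/11881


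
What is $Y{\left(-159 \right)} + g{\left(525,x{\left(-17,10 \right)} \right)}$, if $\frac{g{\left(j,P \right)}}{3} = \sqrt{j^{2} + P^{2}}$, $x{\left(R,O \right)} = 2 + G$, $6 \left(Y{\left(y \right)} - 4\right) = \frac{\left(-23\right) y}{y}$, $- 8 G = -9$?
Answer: $\frac{1}{6} + \frac{375 \sqrt{1129}}{8} \approx 1575.2$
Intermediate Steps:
$G = \frac{9}{8}$ ($G = \left(- \frac{1}{8}\right) \left(-9\right) = \frac{9}{8} \approx 1.125$)
$Y{\left(y \right)} = \frac{1}{6}$ ($Y{\left(y \right)} = 4 + \frac{- 23 y \frac{1}{y}}{6} = 4 + \frac{1}{6} \left(-23\right) = 4 - \frac{23}{6} = \frac{1}{6}$)
$x{\left(R,O \right)} = \frac{25}{8}$ ($x{\left(R,O \right)} = 2 + \frac{9}{8} = \frac{25}{8}$)
$g{\left(j,P \right)} = 3 \sqrt{P^{2} + j^{2}}$ ($g{\left(j,P \right)} = 3 \sqrt{j^{2} + P^{2}} = 3 \sqrt{P^{2} + j^{2}}$)
$Y{\left(-159 \right)} + g{\left(525,x{\left(-17,10 \right)} \right)} = \frac{1}{6} + 3 \sqrt{\left(\frac{25}{8}\right)^{2} + 525^{2}} = \frac{1}{6} + 3 \sqrt{\frac{625}{64} + 275625} = \frac{1}{6} + 3 \sqrt{\frac{17640625}{64}} = \frac{1}{6} + 3 \frac{125 \sqrt{1129}}{8} = \frac{1}{6} + \frac{375 \sqrt{1129}}{8}$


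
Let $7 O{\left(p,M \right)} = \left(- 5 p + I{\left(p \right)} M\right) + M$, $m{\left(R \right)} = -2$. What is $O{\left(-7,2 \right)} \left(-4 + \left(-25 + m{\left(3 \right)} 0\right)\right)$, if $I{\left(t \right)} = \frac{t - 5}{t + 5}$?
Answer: $-203$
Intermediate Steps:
$I{\left(t \right)} = \frac{-5 + t}{5 + t}$
$O{\left(p,M \right)} = - \frac{5 p}{7} + \frac{M}{7} + \frac{M \left(-5 + p\right)}{7 \left(5 + p\right)}$ ($O{\left(p,M \right)} = \frac{\left(- 5 p + \frac{-5 + p}{5 + p} M\right) + M}{7} = \frac{\left(- 5 p + \frac{M \left(-5 + p\right)}{5 + p}\right) + M}{7} = \frac{M - 5 p + \frac{M \left(-5 + p\right)}{5 + p}}{7} = - \frac{5 p}{7} + \frac{M}{7} + \frac{M \left(-5 + p\right)}{7 \left(5 + p\right)}$)
$O{\left(-7,2 \right)} \left(-4 + \left(-25 + m{\left(3 \right)} 0\right)\right) = \frac{1}{7} \left(-7\right) \frac{1}{5 - 7} \left(-25 - -35 + 2 \cdot 2\right) \left(-4 - 25\right) = \frac{1}{7} \left(-7\right) \frac{1}{-2} \left(-25 + 35 + 4\right) \left(-4 + \left(-25 + 0\right)\right) = \frac{1}{7} \left(-7\right) \left(- \frac{1}{2}\right) 14 \left(-4 - 25\right) = 7 \left(-29\right) = -203$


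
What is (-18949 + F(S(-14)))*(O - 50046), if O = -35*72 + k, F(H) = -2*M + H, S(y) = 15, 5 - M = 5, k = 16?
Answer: 994981700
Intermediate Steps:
M = 0 (M = 5 - 1*5 = 5 - 5 = 0)
F(H) = H (F(H) = -2*0 + H = 0 + H = H)
O = -2504 (O = -35*72 + 16 = -2520 + 16 = -2504)
(-18949 + F(S(-14)))*(O - 50046) = (-18949 + 15)*(-2504 - 50046) = -18934*(-52550) = 994981700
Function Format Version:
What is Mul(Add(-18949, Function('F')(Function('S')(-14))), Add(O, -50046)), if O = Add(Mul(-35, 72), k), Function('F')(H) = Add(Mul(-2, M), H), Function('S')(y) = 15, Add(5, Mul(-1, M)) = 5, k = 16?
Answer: 994981700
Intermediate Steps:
M = 0 (M = Add(5, Mul(-1, 5)) = Add(5, -5) = 0)
Function('F')(H) = H (Function('F')(H) = Add(Mul(-2, 0), H) = Add(0, H) = H)
O = -2504 (O = Add(Mul(-35, 72), 16) = Add(-2520, 16) = -2504)
Mul(Add(-18949, Function('F')(Function('S')(-14))), Add(O, -50046)) = Mul(Add(-18949, 15), Add(-2504, -50046)) = Mul(-18934, -52550) = 994981700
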